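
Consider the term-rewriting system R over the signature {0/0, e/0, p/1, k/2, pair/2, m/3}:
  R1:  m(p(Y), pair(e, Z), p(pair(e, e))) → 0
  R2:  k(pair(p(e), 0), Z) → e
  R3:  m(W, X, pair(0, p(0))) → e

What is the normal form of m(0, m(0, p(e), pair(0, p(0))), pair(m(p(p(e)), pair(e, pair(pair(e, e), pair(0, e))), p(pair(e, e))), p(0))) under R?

1. m(0, m(0, p(e), pair(0, p(0))), pair(m(p(p(e)), pair(e, pair(pair(e, e), pair(0, e))), p(pair(e, e))), p(0)))  →  m(0, e, pair(m(p(p(e)), pair(e, pair(pair(e, e), pair(0, e))), p(pair(e, e))), p(0)))   [R3 at 2]
2. m(0, e, pair(m(p(p(e)), pair(e, pair(pair(e, e), pair(0, e))), p(pair(e, e))), p(0)))  →  m(0, e, pair(0, p(0)))   [R1 at 3.1]
3. m(0, e, pair(0, p(0)))  →  e   [R3 at ε]

e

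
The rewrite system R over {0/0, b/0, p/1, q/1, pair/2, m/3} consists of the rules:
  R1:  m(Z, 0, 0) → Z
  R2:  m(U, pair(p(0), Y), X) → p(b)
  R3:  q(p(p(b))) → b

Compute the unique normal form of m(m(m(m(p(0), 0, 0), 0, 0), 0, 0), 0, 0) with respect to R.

p(0)

1. m(m(m(m(p(0), 0, 0), 0, 0), 0, 0), 0, 0)  →  m(m(m(p(0), 0, 0), 0, 0), 0, 0)   [R1 at ε]
2. m(m(m(p(0), 0, 0), 0, 0), 0, 0)  →  m(m(p(0), 0, 0), 0, 0)   [R1 at ε]
3. m(m(p(0), 0, 0), 0, 0)  →  m(p(0), 0, 0)   [R1 at ε]
4. m(p(0), 0, 0)  →  p(0)   [R1 at ε]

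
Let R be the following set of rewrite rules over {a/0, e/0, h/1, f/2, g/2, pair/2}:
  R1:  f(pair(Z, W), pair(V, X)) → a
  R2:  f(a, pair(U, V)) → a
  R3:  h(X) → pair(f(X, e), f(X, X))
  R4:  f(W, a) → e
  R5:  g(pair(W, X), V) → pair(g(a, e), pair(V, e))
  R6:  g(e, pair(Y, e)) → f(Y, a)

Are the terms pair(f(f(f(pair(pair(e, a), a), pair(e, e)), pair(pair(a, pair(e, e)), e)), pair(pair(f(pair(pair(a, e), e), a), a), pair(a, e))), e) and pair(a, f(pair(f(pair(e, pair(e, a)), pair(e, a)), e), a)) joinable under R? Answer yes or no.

yes — NF(t₁) = pair(a, e), NF(t₂) = pair(a, e)

Reduce t₁ = pair(f(f(f(pair(pair(e, a), a), pair(e, e)), pair(pair(a, pair(e, e)), e)), pair(pair(f(pair(pair(a, e), e), a), a), pair(a, e))), e):
1. pair(f(f(f(pair(pair(e, a), a), pair(e, e)), pair(pair(a, pair(e, e)), e)), pair(pair(f(pair(pair(a, e), e), a), a), pair(a, e))), e)  →  pair(f(f(a, pair(pair(a, pair(e, e)), e)), pair(pair(f(pair(pair(a, e), e), a), a), pair(a, e))), e)   [R1 at 1.1.1]
2. pair(f(f(a, pair(pair(a, pair(e, e)), e)), pair(pair(f(pair(pair(a, e), e), a), a), pair(a, e))), e)  →  pair(f(a, pair(pair(f(pair(pair(a, e), e), a), a), pair(a, e))), e)   [R2 at 1.1]
3. pair(f(a, pair(pair(f(pair(pair(a, e), e), a), a), pair(a, e))), e)  →  pair(a, e)   [R2 at 1]

Reduce t₂ = pair(a, f(pair(f(pair(e, pair(e, a)), pair(e, a)), e), a)):
1. pair(a, f(pair(f(pair(e, pair(e, a)), pair(e, a)), e), a))  →  pair(a, e)   [R4 at 2]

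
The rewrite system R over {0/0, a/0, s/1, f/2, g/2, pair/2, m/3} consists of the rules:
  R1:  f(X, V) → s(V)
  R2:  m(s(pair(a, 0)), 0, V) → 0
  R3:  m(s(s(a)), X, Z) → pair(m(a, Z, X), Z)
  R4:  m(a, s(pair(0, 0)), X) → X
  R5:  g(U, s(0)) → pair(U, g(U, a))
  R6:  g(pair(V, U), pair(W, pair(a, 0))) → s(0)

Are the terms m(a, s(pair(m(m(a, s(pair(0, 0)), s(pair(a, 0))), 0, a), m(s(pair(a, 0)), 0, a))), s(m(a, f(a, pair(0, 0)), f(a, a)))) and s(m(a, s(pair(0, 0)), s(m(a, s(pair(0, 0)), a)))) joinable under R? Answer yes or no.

Reduce t₁ = m(a, s(pair(m(m(a, s(pair(0, 0)), s(pair(a, 0))), 0, a), m(s(pair(a, 0)), 0, a))), s(m(a, f(a, pair(0, 0)), f(a, a)))):
1. m(a, s(pair(m(m(a, s(pair(0, 0)), s(pair(a, 0))), 0, a), m(s(pair(a, 0)), 0, a))), s(m(a, f(a, pair(0, 0)), f(a, a))))  →  m(a, s(pair(m(s(pair(a, 0)), 0, a), m(s(pair(a, 0)), 0, a))), s(m(a, f(a, pair(0, 0)), f(a, a))))   [R4 at 2.1.1.1]
2. m(a, s(pair(m(s(pair(a, 0)), 0, a), m(s(pair(a, 0)), 0, a))), s(m(a, f(a, pair(0, 0)), f(a, a))))  →  m(a, s(pair(0, m(s(pair(a, 0)), 0, a))), s(m(a, f(a, pair(0, 0)), f(a, a))))   [R2 at 2.1.1]
3. m(a, s(pair(0, m(s(pair(a, 0)), 0, a))), s(m(a, f(a, pair(0, 0)), f(a, a))))  →  m(a, s(pair(0, 0)), s(m(a, f(a, pair(0, 0)), f(a, a))))   [R2 at 2.1.2]
4. m(a, s(pair(0, 0)), s(m(a, f(a, pair(0, 0)), f(a, a))))  →  s(m(a, f(a, pair(0, 0)), f(a, a)))   [R4 at ε]
5. s(m(a, f(a, pair(0, 0)), f(a, a)))  →  s(m(a, s(pair(0, 0)), f(a, a)))   [R1 at 1.2]
6. s(m(a, s(pair(0, 0)), f(a, a)))  →  s(f(a, a))   [R4 at 1]
7. s(f(a, a))  →  s(s(a))   [R1 at 1]

Reduce t₂ = s(m(a, s(pair(0, 0)), s(m(a, s(pair(0, 0)), a)))):
1. s(m(a, s(pair(0, 0)), s(m(a, s(pair(0, 0)), a))))  →  s(s(m(a, s(pair(0, 0)), a)))   [R4 at 1]
2. s(s(m(a, s(pair(0, 0)), a)))  →  s(s(a))   [R4 at 1.1]

yes — NF(t₁) = s(s(a)), NF(t₂) = s(s(a))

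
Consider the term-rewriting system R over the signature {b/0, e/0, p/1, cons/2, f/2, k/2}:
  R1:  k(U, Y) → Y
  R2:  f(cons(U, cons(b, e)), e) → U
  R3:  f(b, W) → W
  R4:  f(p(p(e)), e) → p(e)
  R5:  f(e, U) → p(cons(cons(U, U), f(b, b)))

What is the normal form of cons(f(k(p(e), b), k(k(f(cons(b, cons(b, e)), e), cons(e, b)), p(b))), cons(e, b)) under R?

cons(p(b), cons(e, b))

1. cons(f(k(p(e), b), k(k(f(cons(b, cons(b, e)), e), cons(e, b)), p(b))), cons(e, b))  →  cons(f(b, k(k(f(cons(b, cons(b, e)), e), cons(e, b)), p(b))), cons(e, b))   [R1 at 1.1]
2. cons(f(b, k(k(f(cons(b, cons(b, e)), e), cons(e, b)), p(b))), cons(e, b))  →  cons(k(k(f(cons(b, cons(b, e)), e), cons(e, b)), p(b)), cons(e, b))   [R3 at 1]
3. cons(k(k(f(cons(b, cons(b, e)), e), cons(e, b)), p(b)), cons(e, b))  →  cons(p(b), cons(e, b))   [R1 at 1]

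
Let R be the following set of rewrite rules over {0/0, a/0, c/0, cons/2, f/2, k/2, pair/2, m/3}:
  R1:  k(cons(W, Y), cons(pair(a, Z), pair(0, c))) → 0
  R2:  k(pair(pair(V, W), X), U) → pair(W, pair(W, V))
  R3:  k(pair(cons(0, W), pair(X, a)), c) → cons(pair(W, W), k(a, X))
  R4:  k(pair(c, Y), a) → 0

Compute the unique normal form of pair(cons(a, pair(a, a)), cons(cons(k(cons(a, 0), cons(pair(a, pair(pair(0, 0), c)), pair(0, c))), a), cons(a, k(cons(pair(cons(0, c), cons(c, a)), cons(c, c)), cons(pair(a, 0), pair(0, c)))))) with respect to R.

pair(cons(a, pair(a, a)), cons(cons(0, a), cons(a, 0)))

1. pair(cons(a, pair(a, a)), cons(cons(k(cons(a, 0), cons(pair(a, pair(pair(0, 0), c)), pair(0, c))), a), cons(a, k(cons(pair(cons(0, c), cons(c, a)), cons(c, c)), cons(pair(a, 0), pair(0, c))))))  →  pair(cons(a, pair(a, a)), cons(cons(0, a), cons(a, k(cons(pair(cons(0, c), cons(c, a)), cons(c, c)), cons(pair(a, 0), pair(0, c))))))   [R1 at 2.1.1]
2. pair(cons(a, pair(a, a)), cons(cons(0, a), cons(a, k(cons(pair(cons(0, c), cons(c, a)), cons(c, c)), cons(pair(a, 0), pair(0, c))))))  →  pair(cons(a, pair(a, a)), cons(cons(0, a), cons(a, 0)))   [R1 at 2.2.2]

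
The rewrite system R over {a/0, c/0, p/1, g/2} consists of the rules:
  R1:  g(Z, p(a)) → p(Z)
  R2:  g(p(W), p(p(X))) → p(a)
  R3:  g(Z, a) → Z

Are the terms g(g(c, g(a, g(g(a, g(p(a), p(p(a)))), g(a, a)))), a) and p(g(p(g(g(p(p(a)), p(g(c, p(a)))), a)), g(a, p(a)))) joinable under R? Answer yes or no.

no — NF(t₁) = p(c), NF(t₂) = p(p(p(p(a))))

Reduce t₁ = g(g(c, g(a, g(g(a, g(p(a), p(p(a)))), g(a, a)))), a):
1. g(g(c, g(a, g(g(a, g(p(a), p(p(a)))), g(a, a)))), a)  →  g(c, g(a, g(g(a, g(p(a), p(p(a)))), g(a, a))))   [R3 at ε]
2. g(c, g(a, g(g(a, g(p(a), p(p(a)))), g(a, a))))  →  g(c, g(a, g(g(a, p(a)), g(a, a))))   [R2 at 2.2.1.2]
3. g(c, g(a, g(g(a, p(a)), g(a, a))))  →  g(c, g(a, g(p(a), g(a, a))))   [R1 at 2.2.1]
4. g(c, g(a, g(p(a), g(a, a))))  →  g(c, g(a, g(p(a), a)))   [R3 at 2.2.2]
5. g(c, g(a, g(p(a), a)))  →  g(c, g(a, p(a)))   [R3 at 2.2]
6. g(c, g(a, p(a)))  →  g(c, p(a))   [R1 at 2]
7. g(c, p(a))  →  p(c)   [R1 at ε]

Reduce t₂ = p(g(p(g(g(p(p(a)), p(g(c, p(a)))), a)), g(a, p(a)))):
1. p(g(p(g(g(p(p(a)), p(g(c, p(a)))), a)), g(a, p(a))))  →  p(g(p(g(p(p(a)), p(g(c, p(a))))), g(a, p(a))))   [R3 at 1.1.1]
2. p(g(p(g(p(p(a)), p(g(c, p(a))))), g(a, p(a))))  →  p(g(p(g(p(p(a)), p(p(c)))), g(a, p(a))))   [R1 at 1.1.1.2.1]
3. p(g(p(g(p(p(a)), p(p(c)))), g(a, p(a))))  →  p(g(p(p(a)), g(a, p(a))))   [R2 at 1.1.1]
4. p(g(p(p(a)), g(a, p(a))))  →  p(g(p(p(a)), p(a)))   [R1 at 1.2]
5. p(g(p(p(a)), p(a)))  →  p(p(p(p(a))))   [R1 at 1]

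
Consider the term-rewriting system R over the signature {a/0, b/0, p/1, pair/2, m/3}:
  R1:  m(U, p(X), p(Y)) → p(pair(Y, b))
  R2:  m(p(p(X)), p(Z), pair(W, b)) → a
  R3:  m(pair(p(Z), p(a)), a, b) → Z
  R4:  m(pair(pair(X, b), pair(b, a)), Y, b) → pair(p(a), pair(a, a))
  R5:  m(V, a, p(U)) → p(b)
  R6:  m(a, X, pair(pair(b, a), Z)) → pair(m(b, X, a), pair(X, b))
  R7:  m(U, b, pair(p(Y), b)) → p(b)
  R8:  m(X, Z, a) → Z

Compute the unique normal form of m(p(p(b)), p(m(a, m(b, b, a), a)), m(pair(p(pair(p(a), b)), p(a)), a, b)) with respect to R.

1. m(p(p(b)), p(m(a, m(b, b, a), a)), m(pair(p(pair(p(a), b)), p(a)), a, b))  →  m(p(p(b)), p(m(b, b, a)), m(pair(p(pair(p(a), b)), p(a)), a, b))   [R8 at 2.1]
2. m(p(p(b)), p(m(b, b, a)), m(pair(p(pair(p(a), b)), p(a)), a, b))  →  m(p(p(b)), p(b), m(pair(p(pair(p(a), b)), p(a)), a, b))   [R8 at 2.1]
3. m(p(p(b)), p(b), m(pair(p(pair(p(a), b)), p(a)), a, b))  →  m(p(p(b)), p(b), pair(p(a), b))   [R3 at 3]
4. m(p(p(b)), p(b), pair(p(a), b))  →  a   [R2 at ε]

a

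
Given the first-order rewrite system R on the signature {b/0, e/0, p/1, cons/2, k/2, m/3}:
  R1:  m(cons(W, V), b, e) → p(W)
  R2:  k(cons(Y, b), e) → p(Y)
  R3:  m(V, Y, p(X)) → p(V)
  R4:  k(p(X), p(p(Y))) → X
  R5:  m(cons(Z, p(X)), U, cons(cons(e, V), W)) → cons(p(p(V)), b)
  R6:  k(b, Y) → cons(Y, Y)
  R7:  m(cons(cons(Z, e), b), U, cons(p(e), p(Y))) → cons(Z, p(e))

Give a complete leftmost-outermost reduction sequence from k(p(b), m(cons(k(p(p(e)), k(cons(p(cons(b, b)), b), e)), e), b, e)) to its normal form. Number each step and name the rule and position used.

b

1. k(p(b), m(cons(k(p(p(e)), k(cons(p(cons(b, b)), b), e)), e), b, e))  →  k(p(b), p(k(p(p(e)), k(cons(p(cons(b, b)), b), e))))   [R1 at 2]
2. k(p(b), p(k(p(p(e)), k(cons(p(cons(b, b)), b), e))))  →  k(p(b), p(k(p(p(e)), p(p(cons(b, b))))))   [R2 at 2.1.2]
3. k(p(b), p(k(p(p(e)), p(p(cons(b, b))))))  →  k(p(b), p(p(e)))   [R4 at 2.1]
4. k(p(b), p(p(e)))  →  b   [R4 at ε]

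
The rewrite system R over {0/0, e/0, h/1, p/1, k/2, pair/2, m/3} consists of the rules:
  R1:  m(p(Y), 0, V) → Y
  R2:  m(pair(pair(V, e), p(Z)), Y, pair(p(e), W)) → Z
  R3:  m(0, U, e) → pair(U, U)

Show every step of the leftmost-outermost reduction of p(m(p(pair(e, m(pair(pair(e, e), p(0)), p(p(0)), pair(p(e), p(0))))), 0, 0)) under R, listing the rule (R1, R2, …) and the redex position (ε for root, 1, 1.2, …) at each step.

p(pair(e, 0))

1. p(m(p(pair(e, m(pair(pair(e, e), p(0)), p(p(0)), pair(p(e), p(0))))), 0, 0))  →  p(pair(e, m(pair(pair(e, e), p(0)), p(p(0)), pair(p(e), p(0)))))   [R1 at 1]
2. p(pair(e, m(pair(pair(e, e), p(0)), p(p(0)), pair(p(e), p(0)))))  →  p(pair(e, 0))   [R2 at 1.2]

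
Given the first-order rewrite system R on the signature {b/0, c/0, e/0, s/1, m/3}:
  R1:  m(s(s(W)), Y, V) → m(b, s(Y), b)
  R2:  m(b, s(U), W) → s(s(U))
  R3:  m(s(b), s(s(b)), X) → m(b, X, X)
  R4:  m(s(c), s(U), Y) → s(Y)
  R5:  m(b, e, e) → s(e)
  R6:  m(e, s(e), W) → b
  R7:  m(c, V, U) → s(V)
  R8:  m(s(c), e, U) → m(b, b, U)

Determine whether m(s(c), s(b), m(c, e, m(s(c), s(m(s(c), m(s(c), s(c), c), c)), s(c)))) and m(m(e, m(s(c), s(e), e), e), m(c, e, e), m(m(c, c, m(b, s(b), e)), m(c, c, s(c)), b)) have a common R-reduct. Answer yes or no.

yes — NF(t₁) = s(s(e)), NF(t₂) = s(s(e))

Reduce t₁ = m(s(c), s(b), m(c, e, m(s(c), s(m(s(c), m(s(c), s(c), c), c)), s(c)))):
1. m(s(c), s(b), m(c, e, m(s(c), s(m(s(c), m(s(c), s(c), c), c)), s(c))))  →  s(m(c, e, m(s(c), s(m(s(c), m(s(c), s(c), c), c)), s(c))))   [R4 at ε]
2. s(m(c, e, m(s(c), s(m(s(c), m(s(c), s(c), c), c)), s(c))))  →  s(s(e))   [R7 at 1]

Reduce t₂ = m(m(e, m(s(c), s(e), e), e), m(c, e, e), m(m(c, c, m(b, s(b), e)), m(c, c, s(c)), b)):
1. m(m(e, m(s(c), s(e), e), e), m(c, e, e), m(m(c, c, m(b, s(b), e)), m(c, c, s(c)), b))  →  m(m(e, s(e), e), m(c, e, e), m(m(c, c, m(b, s(b), e)), m(c, c, s(c)), b))   [R4 at 1.2]
2. m(m(e, s(e), e), m(c, e, e), m(m(c, c, m(b, s(b), e)), m(c, c, s(c)), b))  →  m(b, m(c, e, e), m(m(c, c, m(b, s(b), e)), m(c, c, s(c)), b))   [R6 at 1]
3. m(b, m(c, e, e), m(m(c, c, m(b, s(b), e)), m(c, c, s(c)), b))  →  m(b, s(e), m(m(c, c, m(b, s(b), e)), m(c, c, s(c)), b))   [R7 at 2]
4. m(b, s(e), m(m(c, c, m(b, s(b), e)), m(c, c, s(c)), b))  →  s(s(e))   [R2 at ε]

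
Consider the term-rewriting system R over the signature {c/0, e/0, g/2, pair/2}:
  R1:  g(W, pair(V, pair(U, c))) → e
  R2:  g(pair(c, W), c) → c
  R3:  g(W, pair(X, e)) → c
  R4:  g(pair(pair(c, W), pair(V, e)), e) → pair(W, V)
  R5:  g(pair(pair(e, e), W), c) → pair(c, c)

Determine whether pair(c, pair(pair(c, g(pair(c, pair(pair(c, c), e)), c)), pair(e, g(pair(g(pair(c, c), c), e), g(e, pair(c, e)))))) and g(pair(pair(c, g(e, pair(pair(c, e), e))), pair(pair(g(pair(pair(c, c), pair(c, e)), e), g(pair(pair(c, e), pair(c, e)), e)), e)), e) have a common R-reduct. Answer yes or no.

Reduce t₁ = pair(c, pair(pair(c, g(pair(c, pair(pair(c, c), e)), c)), pair(e, g(pair(g(pair(c, c), c), e), g(e, pair(c, e)))))):
1. pair(c, pair(pair(c, g(pair(c, pair(pair(c, c), e)), c)), pair(e, g(pair(g(pair(c, c), c), e), g(e, pair(c, e))))))  →  pair(c, pair(pair(c, c), pair(e, g(pair(g(pair(c, c), c), e), g(e, pair(c, e))))))   [R2 at 2.1.2]
2. pair(c, pair(pair(c, c), pair(e, g(pair(g(pair(c, c), c), e), g(e, pair(c, e))))))  →  pair(c, pair(pair(c, c), pair(e, g(pair(c, e), g(e, pair(c, e))))))   [R2 at 2.2.2.1.1]
3. pair(c, pair(pair(c, c), pair(e, g(pair(c, e), g(e, pair(c, e))))))  →  pair(c, pair(pair(c, c), pair(e, g(pair(c, e), c))))   [R3 at 2.2.2.2]
4. pair(c, pair(pair(c, c), pair(e, g(pair(c, e), c))))  →  pair(c, pair(pair(c, c), pair(e, c)))   [R2 at 2.2.2]

Reduce t₂ = g(pair(pair(c, g(e, pair(pair(c, e), e))), pair(pair(g(pair(pair(c, c), pair(c, e)), e), g(pair(pair(c, e), pair(c, e)), e)), e)), e):
1. g(pair(pair(c, g(e, pair(pair(c, e), e))), pair(pair(g(pair(pair(c, c), pair(c, e)), e), g(pair(pair(c, e), pair(c, e)), e)), e)), e)  →  pair(g(e, pair(pair(c, e), e)), pair(g(pair(pair(c, c), pair(c, e)), e), g(pair(pair(c, e), pair(c, e)), e)))   [R4 at ε]
2. pair(g(e, pair(pair(c, e), e)), pair(g(pair(pair(c, c), pair(c, e)), e), g(pair(pair(c, e), pair(c, e)), e)))  →  pair(c, pair(g(pair(pair(c, c), pair(c, e)), e), g(pair(pair(c, e), pair(c, e)), e)))   [R3 at 1]
3. pair(c, pair(g(pair(pair(c, c), pair(c, e)), e), g(pair(pair(c, e), pair(c, e)), e)))  →  pair(c, pair(pair(c, c), g(pair(pair(c, e), pair(c, e)), e)))   [R4 at 2.1]
4. pair(c, pair(pair(c, c), g(pair(pair(c, e), pair(c, e)), e)))  →  pair(c, pair(pair(c, c), pair(e, c)))   [R4 at 2.2]

yes — NF(t₁) = pair(c, pair(pair(c, c), pair(e, c))), NF(t₂) = pair(c, pair(pair(c, c), pair(e, c)))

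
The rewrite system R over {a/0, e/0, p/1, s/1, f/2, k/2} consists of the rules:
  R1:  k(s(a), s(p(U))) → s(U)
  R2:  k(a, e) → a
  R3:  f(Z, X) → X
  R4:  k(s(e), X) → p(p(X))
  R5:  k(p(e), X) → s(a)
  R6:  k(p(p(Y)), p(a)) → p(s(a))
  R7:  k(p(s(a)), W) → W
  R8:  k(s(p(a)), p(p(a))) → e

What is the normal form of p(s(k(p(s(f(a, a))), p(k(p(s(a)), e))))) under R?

p(s(p(e)))

1. p(s(k(p(s(f(a, a))), p(k(p(s(a)), e)))))  →  p(s(k(p(s(a)), p(k(p(s(a)), e)))))   [R3 at 1.1.1.1.1]
2. p(s(k(p(s(a)), p(k(p(s(a)), e)))))  →  p(s(p(k(p(s(a)), e))))   [R7 at 1.1]
3. p(s(p(k(p(s(a)), e))))  →  p(s(p(e)))   [R7 at 1.1.1]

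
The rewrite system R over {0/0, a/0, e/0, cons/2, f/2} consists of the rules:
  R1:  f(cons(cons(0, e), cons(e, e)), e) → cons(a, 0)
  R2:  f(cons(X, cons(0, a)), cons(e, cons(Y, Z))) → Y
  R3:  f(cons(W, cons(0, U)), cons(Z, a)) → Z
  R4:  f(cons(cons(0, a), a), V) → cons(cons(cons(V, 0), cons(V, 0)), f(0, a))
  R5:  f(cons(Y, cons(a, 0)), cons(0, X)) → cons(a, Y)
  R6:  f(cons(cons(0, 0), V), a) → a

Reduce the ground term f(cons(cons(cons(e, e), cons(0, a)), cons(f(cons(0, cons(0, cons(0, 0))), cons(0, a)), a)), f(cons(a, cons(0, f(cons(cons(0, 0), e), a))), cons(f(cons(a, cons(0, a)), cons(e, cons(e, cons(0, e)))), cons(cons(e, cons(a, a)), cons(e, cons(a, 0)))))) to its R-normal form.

1. f(cons(cons(cons(e, e), cons(0, a)), cons(f(cons(0, cons(0, cons(0, 0))), cons(0, a)), a)), f(cons(a, cons(0, f(cons(cons(0, 0), e), a))), cons(f(cons(a, cons(0, a)), cons(e, cons(e, cons(0, e)))), cons(cons(e, cons(a, a)), cons(e, cons(a, 0))))))  →  f(cons(cons(cons(e, e), cons(0, a)), cons(0, a)), f(cons(a, cons(0, f(cons(cons(0, 0), e), a))), cons(f(cons(a, cons(0, a)), cons(e, cons(e, cons(0, e)))), cons(cons(e, cons(a, a)), cons(e, cons(a, 0))))))   [R3 at 1.2.1]
2. f(cons(cons(cons(e, e), cons(0, a)), cons(0, a)), f(cons(a, cons(0, f(cons(cons(0, 0), e), a))), cons(f(cons(a, cons(0, a)), cons(e, cons(e, cons(0, e)))), cons(cons(e, cons(a, a)), cons(e, cons(a, 0))))))  →  f(cons(cons(cons(e, e), cons(0, a)), cons(0, a)), f(cons(a, cons(0, a)), cons(f(cons(a, cons(0, a)), cons(e, cons(e, cons(0, e)))), cons(cons(e, cons(a, a)), cons(e, cons(a, 0))))))   [R6 at 2.1.2.2]
3. f(cons(cons(cons(e, e), cons(0, a)), cons(0, a)), f(cons(a, cons(0, a)), cons(f(cons(a, cons(0, a)), cons(e, cons(e, cons(0, e)))), cons(cons(e, cons(a, a)), cons(e, cons(a, 0))))))  →  f(cons(cons(cons(e, e), cons(0, a)), cons(0, a)), f(cons(a, cons(0, a)), cons(e, cons(cons(e, cons(a, a)), cons(e, cons(a, 0))))))   [R2 at 2.2.1]
4. f(cons(cons(cons(e, e), cons(0, a)), cons(0, a)), f(cons(a, cons(0, a)), cons(e, cons(cons(e, cons(a, a)), cons(e, cons(a, 0))))))  →  f(cons(cons(cons(e, e), cons(0, a)), cons(0, a)), cons(e, cons(a, a)))   [R2 at 2]
5. f(cons(cons(cons(e, e), cons(0, a)), cons(0, a)), cons(e, cons(a, a)))  →  a   [R2 at ε]

a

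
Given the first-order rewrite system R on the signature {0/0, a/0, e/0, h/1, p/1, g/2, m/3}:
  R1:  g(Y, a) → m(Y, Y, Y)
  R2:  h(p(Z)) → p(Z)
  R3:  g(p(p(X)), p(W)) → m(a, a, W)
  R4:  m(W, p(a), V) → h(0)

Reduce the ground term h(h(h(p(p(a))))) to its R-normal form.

p(p(a))

1. h(h(h(p(p(a)))))  →  h(h(p(p(a))))   [R2 at 1.1]
2. h(h(p(p(a))))  →  h(p(p(a)))   [R2 at 1]
3. h(p(p(a)))  →  p(p(a))   [R2 at ε]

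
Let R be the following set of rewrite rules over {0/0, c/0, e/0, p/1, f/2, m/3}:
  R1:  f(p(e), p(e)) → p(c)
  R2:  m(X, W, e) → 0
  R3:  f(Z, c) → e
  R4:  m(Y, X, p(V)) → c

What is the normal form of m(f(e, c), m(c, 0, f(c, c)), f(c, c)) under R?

1. m(f(e, c), m(c, 0, f(c, c)), f(c, c))  →  m(e, m(c, 0, f(c, c)), f(c, c))   [R3 at 1]
2. m(e, m(c, 0, f(c, c)), f(c, c))  →  m(e, m(c, 0, e), f(c, c))   [R3 at 2.3]
3. m(e, m(c, 0, e), f(c, c))  →  m(e, 0, f(c, c))   [R2 at 2]
4. m(e, 0, f(c, c))  →  m(e, 0, e)   [R3 at 3]
5. m(e, 0, e)  →  0   [R2 at ε]

0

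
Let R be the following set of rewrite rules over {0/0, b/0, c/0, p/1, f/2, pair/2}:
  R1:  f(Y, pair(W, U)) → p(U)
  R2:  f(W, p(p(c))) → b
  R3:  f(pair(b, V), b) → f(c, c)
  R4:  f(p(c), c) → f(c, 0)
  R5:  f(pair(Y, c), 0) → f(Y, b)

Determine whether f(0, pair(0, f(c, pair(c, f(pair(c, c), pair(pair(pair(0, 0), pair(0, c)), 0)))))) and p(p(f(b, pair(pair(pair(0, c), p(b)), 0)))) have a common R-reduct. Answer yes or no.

Reduce t₁ = f(0, pair(0, f(c, pair(c, f(pair(c, c), pair(pair(pair(0, 0), pair(0, c)), 0)))))):
1. f(0, pair(0, f(c, pair(c, f(pair(c, c), pair(pair(pair(0, 0), pair(0, c)), 0))))))  →  p(f(c, pair(c, f(pair(c, c), pair(pair(pair(0, 0), pair(0, c)), 0)))))   [R1 at ε]
2. p(f(c, pair(c, f(pair(c, c), pair(pair(pair(0, 0), pair(0, c)), 0)))))  →  p(p(f(pair(c, c), pair(pair(pair(0, 0), pair(0, c)), 0))))   [R1 at 1]
3. p(p(f(pair(c, c), pair(pair(pair(0, 0), pair(0, c)), 0))))  →  p(p(p(0)))   [R1 at 1.1]

Reduce t₂ = p(p(f(b, pair(pair(pair(0, c), p(b)), 0)))):
1. p(p(f(b, pair(pair(pair(0, c), p(b)), 0))))  →  p(p(p(0)))   [R1 at 1.1]

yes — NF(t₁) = p(p(p(0))), NF(t₂) = p(p(p(0)))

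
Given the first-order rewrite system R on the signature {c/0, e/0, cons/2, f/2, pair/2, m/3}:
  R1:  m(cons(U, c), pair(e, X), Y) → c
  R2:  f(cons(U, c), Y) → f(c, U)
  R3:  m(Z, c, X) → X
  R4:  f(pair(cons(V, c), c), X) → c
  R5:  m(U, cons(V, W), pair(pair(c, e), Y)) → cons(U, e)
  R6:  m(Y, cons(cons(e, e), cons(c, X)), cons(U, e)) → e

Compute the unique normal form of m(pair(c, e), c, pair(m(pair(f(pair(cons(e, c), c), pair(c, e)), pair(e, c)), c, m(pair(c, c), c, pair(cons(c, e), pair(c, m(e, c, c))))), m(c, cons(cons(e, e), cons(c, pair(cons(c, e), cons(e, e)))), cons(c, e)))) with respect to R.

pair(pair(cons(c, e), pair(c, c)), e)

1. m(pair(c, e), c, pair(m(pair(f(pair(cons(e, c), c), pair(c, e)), pair(e, c)), c, m(pair(c, c), c, pair(cons(c, e), pair(c, m(e, c, c))))), m(c, cons(cons(e, e), cons(c, pair(cons(c, e), cons(e, e)))), cons(c, e))))  →  pair(m(pair(f(pair(cons(e, c), c), pair(c, e)), pair(e, c)), c, m(pair(c, c), c, pair(cons(c, e), pair(c, m(e, c, c))))), m(c, cons(cons(e, e), cons(c, pair(cons(c, e), cons(e, e)))), cons(c, e)))   [R3 at ε]
2. pair(m(pair(f(pair(cons(e, c), c), pair(c, e)), pair(e, c)), c, m(pair(c, c), c, pair(cons(c, e), pair(c, m(e, c, c))))), m(c, cons(cons(e, e), cons(c, pair(cons(c, e), cons(e, e)))), cons(c, e)))  →  pair(m(pair(c, c), c, pair(cons(c, e), pair(c, m(e, c, c)))), m(c, cons(cons(e, e), cons(c, pair(cons(c, e), cons(e, e)))), cons(c, e)))   [R3 at 1]
3. pair(m(pair(c, c), c, pair(cons(c, e), pair(c, m(e, c, c)))), m(c, cons(cons(e, e), cons(c, pair(cons(c, e), cons(e, e)))), cons(c, e)))  →  pair(pair(cons(c, e), pair(c, m(e, c, c))), m(c, cons(cons(e, e), cons(c, pair(cons(c, e), cons(e, e)))), cons(c, e)))   [R3 at 1]
4. pair(pair(cons(c, e), pair(c, m(e, c, c))), m(c, cons(cons(e, e), cons(c, pair(cons(c, e), cons(e, e)))), cons(c, e)))  →  pair(pair(cons(c, e), pair(c, c)), m(c, cons(cons(e, e), cons(c, pair(cons(c, e), cons(e, e)))), cons(c, e)))   [R3 at 1.2.2]
5. pair(pair(cons(c, e), pair(c, c)), m(c, cons(cons(e, e), cons(c, pair(cons(c, e), cons(e, e)))), cons(c, e)))  →  pair(pair(cons(c, e), pair(c, c)), e)   [R6 at 2]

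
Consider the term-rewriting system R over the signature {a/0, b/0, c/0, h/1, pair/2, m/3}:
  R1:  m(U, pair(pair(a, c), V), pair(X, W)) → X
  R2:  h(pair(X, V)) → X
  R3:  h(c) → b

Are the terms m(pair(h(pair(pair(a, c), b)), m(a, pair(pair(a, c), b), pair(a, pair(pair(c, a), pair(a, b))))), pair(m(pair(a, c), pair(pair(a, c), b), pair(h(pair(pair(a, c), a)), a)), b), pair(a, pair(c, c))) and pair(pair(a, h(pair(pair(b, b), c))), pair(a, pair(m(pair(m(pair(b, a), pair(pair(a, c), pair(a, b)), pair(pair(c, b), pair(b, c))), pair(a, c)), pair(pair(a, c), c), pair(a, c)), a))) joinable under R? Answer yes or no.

Reduce t₁ = m(pair(h(pair(pair(a, c), b)), m(a, pair(pair(a, c), b), pair(a, pair(pair(c, a), pair(a, b))))), pair(m(pair(a, c), pair(pair(a, c), b), pair(h(pair(pair(a, c), a)), a)), b), pair(a, pair(c, c))):
1. m(pair(h(pair(pair(a, c), b)), m(a, pair(pair(a, c), b), pair(a, pair(pair(c, a), pair(a, b))))), pair(m(pair(a, c), pair(pair(a, c), b), pair(h(pair(pair(a, c), a)), a)), b), pair(a, pair(c, c)))  →  m(pair(pair(a, c), m(a, pair(pair(a, c), b), pair(a, pair(pair(c, a), pair(a, b))))), pair(m(pair(a, c), pair(pair(a, c), b), pair(h(pair(pair(a, c), a)), a)), b), pair(a, pair(c, c)))   [R2 at 1.1]
2. m(pair(pair(a, c), m(a, pair(pair(a, c), b), pair(a, pair(pair(c, a), pair(a, b))))), pair(m(pair(a, c), pair(pair(a, c), b), pair(h(pair(pair(a, c), a)), a)), b), pair(a, pair(c, c)))  →  m(pair(pair(a, c), a), pair(m(pair(a, c), pair(pair(a, c), b), pair(h(pair(pair(a, c), a)), a)), b), pair(a, pair(c, c)))   [R1 at 1.2]
3. m(pair(pair(a, c), a), pair(m(pair(a, c), pair(pair(a, c), b), pair(h(pair(pair(a, c), a)), a)), b), pair(a, pair(c, c)))  →  m(pair(pair(a, c), a), pair(h(pair(pair(a, c), a)), b), pair(a, pair(c, c)))   [R1 at 2.1]
4. m(pair(pair(a, c), a), pair(h(pair(pair(a, c), a)), b), pair(a, pair(c, c)))  →  m(pair(pair(a, c), a), pair(pair(a, c), b), pair(a, pair(c, c)))   [R2 at 2.1]
5. m(pair(pair(a, c), a), pair(pair(a, c), b), pair(a, pair(c, c)))  →  a   [R1 at ε]

Reduce t₂ = pair(pair(a, h(pair(pair(b, b), c))), pair(a, pair(m(pair(m(pair(b, a), pair(pair(a, c), pair(a, b)), pair(pair(c, b), pair(b, c))), pair(a, c)), pair(pair(a, c), c), pair(a, c)), a))):
1. pair(pair(a, h(pair(pair(b, b), c))), pair(a, pair(m(pair(m(pair(b, a), pair(pair(a, c), pair(a, b)), pair(pair(c, b), pair(b, c))), pair(a, c)), pair(pair(a, c), c), pair(a, c)), a)))  →  pair(pair(a, pair(b, b)), pair(a, pair(m(pair(m(pair(b, a), pair(pair(a, c), pair(a, b)), pair(pair(c, b), pair(b, c))), pair(a, c)), pair(pair(a, c), c), pair(a, c)), a)))   [R2 at 1.2]
2. pair(pair(a, pair(b, b)), pair(a, pair(m(pair(m(pair(b, a), pair(pair(a, c), pair(a, b)), pair(pair(c, b), pair(b, c))), pair(a, c)), pair(pair(a, c), c), pair(a, c)), a)))  →  pair(pair(a, pair(b, b)), pair(a, pair(a, a)))   [R1 at 2.2.1]

no — NF(t₁) = a, NF(t₂) = pair(pair(a, pair(b, b)), pair(a, pair(a, a)))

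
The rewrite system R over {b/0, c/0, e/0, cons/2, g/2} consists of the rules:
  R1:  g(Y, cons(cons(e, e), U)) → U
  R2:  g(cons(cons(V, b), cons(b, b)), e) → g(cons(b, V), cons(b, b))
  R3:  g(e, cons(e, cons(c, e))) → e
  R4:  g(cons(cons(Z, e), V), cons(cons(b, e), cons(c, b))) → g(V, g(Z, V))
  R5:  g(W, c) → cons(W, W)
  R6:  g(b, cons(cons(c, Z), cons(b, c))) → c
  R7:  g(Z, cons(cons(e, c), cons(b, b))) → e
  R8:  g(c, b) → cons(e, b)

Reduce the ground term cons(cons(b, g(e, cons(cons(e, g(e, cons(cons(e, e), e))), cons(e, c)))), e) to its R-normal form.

cons(cons(b, cons(e, c)), e)

1. cons(cons(b, g(e, cons(cons(e, g(e, cons(cons(e, e), e))), cons(e, c)))), e)  →  cons(cons(b, g(e, cons(cons(e, e), cons(e, c)))), e)   [R1 at 1.2.2.1.2]
2. cons(cons(b, g(e, cons(cons(e, e), cons(e, c)))), e)  →  cons(cons(b, cons(e, c)), e)   [R1 at 1.2]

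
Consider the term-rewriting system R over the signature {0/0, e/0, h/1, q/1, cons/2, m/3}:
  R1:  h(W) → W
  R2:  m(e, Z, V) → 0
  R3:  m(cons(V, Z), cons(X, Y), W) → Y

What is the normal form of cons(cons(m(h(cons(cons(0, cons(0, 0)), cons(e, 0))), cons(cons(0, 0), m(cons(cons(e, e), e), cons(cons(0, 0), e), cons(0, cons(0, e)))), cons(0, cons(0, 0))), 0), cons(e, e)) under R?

cons(cons(e, 0), cons(e, e))

1. cons(cons(m(h(cons(cons(0, cons(0, 0)), cons(e, 0))), cons(cons(0, 0), m(cons(cons(e, e), e), cons(cons(0, 0), e), cons(0, cons(0, e)))), cons(0, cons(0, 0))), 0), cons(e, e))  →  cons(cons(m(cons(cons(0, cons(0, 0)), cons(e, 0)), cons(cons(0, 0), m(cons(cons(e, e), e), cons(cons(0, 0), e), cons(0, cons(0, e)))), cons(0, cons(0, 0))), 0), cons(e, e))   [R1 at 1.1.1]
2. cons(cons(m(cons(cons(0, cons(0, 0)), cons(e, 0)), cons(cons(0, 0), m(cons(cons(e, e), e), cons(cons(0, 0), e), cons(0, cons(0, e)))), cons(0, cons(0, 0))), 0), cons(e, e))  →  cons(cons(m(cons(cons(e, e), e), cons(cons(0, 0), e), cons(0, cons(0, e))), 0), cons(e, e))   [R3 at 1.1]
3. cons(cons(m(cons(cons(e, e), e), cons(cons(0, 0), e), cons(0, cons(0, e))), 0), cons(e, e))  →  cons(cons(e, 0), cons(e, e))   [R3 at 1.1]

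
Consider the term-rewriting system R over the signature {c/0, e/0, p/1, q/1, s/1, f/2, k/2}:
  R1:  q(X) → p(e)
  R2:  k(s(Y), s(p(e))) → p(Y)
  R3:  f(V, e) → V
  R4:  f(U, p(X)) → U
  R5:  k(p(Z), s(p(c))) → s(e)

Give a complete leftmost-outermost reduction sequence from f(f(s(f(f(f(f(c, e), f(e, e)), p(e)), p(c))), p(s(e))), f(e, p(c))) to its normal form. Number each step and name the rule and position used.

s(c)

1. f(f(s(f(f(f(f(c, e), f(e, e)), p(e)), p(c))), p(s(e))), f(e, p(c)))  →  f(s(f(f(f(f(c, e), f(e, e)), p(e)), p(c))), f(e, p(c)))   [R4 at 1]
2. f(s(f(f(f(f(c, e), f(e, e)), p(e)), p(c))), f(e, p(c)))  →  f(s(f(f(f(c, e), f(e, e)), p(e))), f(e, p(c)))   [R4 at 1.1]
3. f(s(f(f(f(c, e), f(e, e)), p(e))), f(e, p(c)))  →  f(s(f(f(c, e), f(e, e))), f(e, p(c)))   [R4 at 1.1]
4. f(s(f(f(c, e), f(e, e))), f(e, p(c)))  →  f(s(f(c, f(e, e))), f(e, p(c)))   [R3 at 1.1.1]
5. f(s(f(c, f(e, e))), f(e, p(c)))  →  f(s(f(c, e)), f(e, p(c)))   [R3 at 1.1.2]
6. f(s(f(c, e)), f(e, p(c)))  →  f(s(c), f(e, p(c)))   [R3 at 1.1]
7. f(s(c), f(e, p(c)))  →  f(s(c), e)   [R4 at 2]
8. f(s(c), e)  →  s(c)   [R3 at ε]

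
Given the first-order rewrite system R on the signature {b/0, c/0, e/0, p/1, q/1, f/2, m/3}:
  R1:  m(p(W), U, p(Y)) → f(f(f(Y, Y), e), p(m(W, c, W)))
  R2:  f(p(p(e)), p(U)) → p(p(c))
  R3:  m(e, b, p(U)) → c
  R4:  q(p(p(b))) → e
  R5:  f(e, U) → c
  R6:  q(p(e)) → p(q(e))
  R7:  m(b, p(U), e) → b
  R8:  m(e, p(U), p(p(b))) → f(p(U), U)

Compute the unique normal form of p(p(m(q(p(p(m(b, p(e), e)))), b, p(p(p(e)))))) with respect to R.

p(p(c))

1. p(p(m(q(p(p(m(b, p(e), e)))), b, p(p(p(e))))))  →  p(p(m(q(p(p(b))), b, p(p(p(e))))))   [R7 at 1.1.1.1.1.1]
2. p(p(m(q(p(p(b))), b, p(p(p(e))))))  →  p(p(m(e, b, p(p(p(e))))))   [R4 at 1.1.1]
3. p(p(m(e, b, p(p(p(e))))))  →  p(p(c))   [R3 at 1.1]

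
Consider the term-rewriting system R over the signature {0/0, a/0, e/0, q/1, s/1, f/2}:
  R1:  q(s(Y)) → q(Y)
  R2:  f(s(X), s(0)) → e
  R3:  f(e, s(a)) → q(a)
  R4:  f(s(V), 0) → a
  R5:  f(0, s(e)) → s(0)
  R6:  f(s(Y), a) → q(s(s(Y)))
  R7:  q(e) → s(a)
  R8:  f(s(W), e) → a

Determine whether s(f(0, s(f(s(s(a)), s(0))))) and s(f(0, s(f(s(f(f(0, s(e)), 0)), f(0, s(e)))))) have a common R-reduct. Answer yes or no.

yes — NF(t₁) = s(s(0)), NF(t₂) = s(s(0))

Reduce t₁ = s(f(0, s(f(s(s(a)), s(0))))):
1. s(f(0, s(f(s(s(a)), s(0)))))  →  s(f(0, s(e)))   [R2 at 1.2.1]
2. s(f(0, s(e)))  →  s(s(0))   [R5 at 1]

Reduce t₂ = s(f(0, s(f(s(f(f(0, s(e)), 0)), f(0, s(e)))))):
1. s(f(0, s(f(s(f(f(0, s(e)), 0)), f(0, s(e))))))  →  s(f(0, s(f(s(f(s(0), 0)), f(0, s(e))))))   [R5 at 1.2.1.1.1.1]
2. s(f(0, s(f(s(f(s(0), 0)), f(0, s(e))))))  →  s(f(0, s(f(s(a), f(0, s(e))))))   [R4 at 1.2.1.1.1]
3. s(f(0, s(f(s(a), f(0, s(e))))))  →  s(f(0, s(f(s(a), s(0)))))   [R5 at 1.2.1.2]
4. s(f(0, s(f(s(a), s(0)))))  →  s(f(0, s(e)))   [R2 at 1.2.1]
5. s(f(0, s(e)))  →  s(s(0))   [R5 at 1]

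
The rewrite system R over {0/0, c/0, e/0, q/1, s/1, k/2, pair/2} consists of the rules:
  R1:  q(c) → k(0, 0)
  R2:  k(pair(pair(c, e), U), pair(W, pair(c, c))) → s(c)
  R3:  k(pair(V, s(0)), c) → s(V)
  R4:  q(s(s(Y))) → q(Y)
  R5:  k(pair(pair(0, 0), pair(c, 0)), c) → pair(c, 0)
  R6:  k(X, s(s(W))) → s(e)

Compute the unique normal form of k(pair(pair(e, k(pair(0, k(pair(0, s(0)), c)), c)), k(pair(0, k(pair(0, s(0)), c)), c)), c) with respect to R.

1. k(pair(pair(e, k(pair(0, k(pair(0, s(0)), c)), c)), k(pair(0, k(pair(0, s(0)), c)), c)), c)  →  k(pair(pair(e, k(pair(0, s(0)), c)), k(pair(0, k(pair(0, s(0)), c)), c)), c)   [R3 at 1.1.2.1.2]
2. k(pair(pair(e, k(pair(0, s(0)), c)), k(pair(0, k(pair(0, s(0)), c)), c)), c)  →  k(pair(pair(e, s(0)), k(pair(0, k(pair(0, s(0)), c)), c)), c)   [R3 at 1.1.2]
3. k(pair(pair(e, s(0)), k(pair(0, k(pair(0, s(0)), c)), c)), c)  →  k(pair(pair(e, s(0)), k(pair(0, s(0)), c)), c)   [R3 at 1.2.1.2]
4. k(pair(pair(e, s(0)), k(pair(0, s(0)), c)), c)  →  k(pair(pair(e, s(0)), s(0)), c)   [R3 at 1.2]
5. k(pair(pair(e, s(0)), s(0)), c)  →  s(pair(e, s(0)))   [R3 at ε]

s(pair(e, s(0)))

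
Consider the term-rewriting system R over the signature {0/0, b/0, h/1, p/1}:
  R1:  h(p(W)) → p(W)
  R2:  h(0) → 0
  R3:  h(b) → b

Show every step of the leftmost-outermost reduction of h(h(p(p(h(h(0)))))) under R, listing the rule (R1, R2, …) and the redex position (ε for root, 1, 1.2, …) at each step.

p(p(0))

1. h(h(p(p(h(h(0))))))  →  h(p(p(h(h(0)))))   [R1 at 1]
2. h(p(p(h(h(0)))))  →  p(p(h(h(0))))   [R1 at ε]
3. p(p(h(h(0))))  →  p(p(h(0)))   [R2 at 1.1.1]
4. p(p(h(0)))  →  p(p(0))   [R2 at 1.1]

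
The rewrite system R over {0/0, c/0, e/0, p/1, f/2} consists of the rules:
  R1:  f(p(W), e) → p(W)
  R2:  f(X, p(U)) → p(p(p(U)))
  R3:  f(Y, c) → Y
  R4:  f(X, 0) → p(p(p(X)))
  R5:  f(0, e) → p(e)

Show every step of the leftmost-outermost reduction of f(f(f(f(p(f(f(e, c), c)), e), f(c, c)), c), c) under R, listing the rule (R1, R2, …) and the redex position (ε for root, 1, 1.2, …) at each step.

1. f(f(f(f(p(f(f(e, c), c)), e), f(c, c)), c), c)  →  f(f(f(p(f(f(e, c), c)), e), f(c, c)), c)   [R3 at ε]
2. f(f(f(p(f(f(e, c), c)), e), f(c, c)), c)  →  f(f(p(f(f(e, c), c)), e), f(c, c))   [R3 at ε]
3. f(f(p(f(f(e, c), c)), e), f(c, c))  →  f(p(f(f(e, c), c)), f(c, c))   [R1 at 1]
4. f(p(f(f(e, c), c)), f(c, c))  →  f(p(f(e, c)), f(c, c))   [R3 at 1.1]
5. f(p(f(e, c)), f(c, c))  →  f(p(e), f(c, c))   [R3 at 1.1]
6. f(p(e), f(c, c))  →  f(p(e), c)   [R3 at 2]
7. f(p(e), c)  →  p(e)   [R3 at ε]

p(e)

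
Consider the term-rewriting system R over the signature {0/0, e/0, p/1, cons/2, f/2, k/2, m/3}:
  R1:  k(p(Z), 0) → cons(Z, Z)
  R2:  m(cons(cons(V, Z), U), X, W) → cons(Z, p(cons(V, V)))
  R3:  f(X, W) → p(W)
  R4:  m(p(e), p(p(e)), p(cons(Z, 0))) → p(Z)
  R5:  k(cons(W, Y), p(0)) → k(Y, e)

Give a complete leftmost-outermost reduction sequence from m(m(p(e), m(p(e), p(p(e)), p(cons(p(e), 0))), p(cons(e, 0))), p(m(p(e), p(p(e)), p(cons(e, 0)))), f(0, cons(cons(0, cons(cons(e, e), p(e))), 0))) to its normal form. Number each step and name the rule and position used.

1. m(m(p(e), m(p(e), p(p(e)), p(cons(p(e), 0))), p(cons(e, 0))), p(m(p(e), p(p(e)), p(cons(e, 0)))), f(0, cons(cons(0, cons(cons(e, e), p(e))), 0)))  →  m(m(p(e), p(p(e)), p(cons(e, 0))), p(m(p(e), p(p(e)), p(cons(e, 0)))), f(0, cons(cons(0, cons(cons(e, e), p(e))), 0)))   [R4 at 1.2]
2. m(m(p(e), p(p(e)), p(cons(e, 0))), p(m(p(e), p(p(e)), p(cons(e, 0)))), f(0, cons(cons(0, cons(cons(e, e), p(e))), 0)))  →  m(p(e), p(m(p(e), p(p(e)), p(cons(e, 0)))), f(0, cons(cons(0, cons(cons(e, e), p(e))), 0)))   [R4 at 1]
3. m(p(e), p(m(p(e), p(p(e)), p(cons(e, 0)))), f(0, cons(cons(0, cons(cons(e, e), p(e))), 0)))  →  m(p(e), p(p(e)), f(0, cons(cons(0, cons(cons(e, e), p(e))), 0)))   [R4 at 2.1]
4. m(p(e), p(p(e)), f(0, cons(cons(0, cons(cons(e, e), p(e))), 0)))  →  m(p(e), p(p(e)), p(cons(cons(0, cons(cons(e, e), p(e))), 0)))   [R3 at 3]
5. m(p(e), p(p(e)), p(cons(cons(0, cons(cons(e, e), p(e))), 0)))  →  p(cons(0, cons(cons(e, e), p(e))))   [R4 at ε]

p(cons(0, cons(cons(e, e), p(e))))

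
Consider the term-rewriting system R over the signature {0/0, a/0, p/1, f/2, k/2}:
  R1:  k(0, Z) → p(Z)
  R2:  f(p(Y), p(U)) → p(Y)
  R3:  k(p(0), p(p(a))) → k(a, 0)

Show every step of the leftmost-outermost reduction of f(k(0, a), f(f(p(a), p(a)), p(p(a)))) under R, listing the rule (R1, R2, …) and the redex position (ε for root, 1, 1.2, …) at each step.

1. f(k(0, a), f(f(p(a), p(a)), p(p(a))))  →  f(p(a), f(f(p(a), p(a)), p(p(a))))   [R1 at 1]
2. f(p(a), f(f(p(a), p(a)), p(p(a))))  →  f(p(a), f(p(a), p(p(a))))   [R2 at 2.1]
3. f(p(a), f(p(a), p(p(a))))  →  f(p(a), p(a))   [R2 at 2]
4. f(p(a), p(a))  →  p(a)   [R2 at ε]

p(a)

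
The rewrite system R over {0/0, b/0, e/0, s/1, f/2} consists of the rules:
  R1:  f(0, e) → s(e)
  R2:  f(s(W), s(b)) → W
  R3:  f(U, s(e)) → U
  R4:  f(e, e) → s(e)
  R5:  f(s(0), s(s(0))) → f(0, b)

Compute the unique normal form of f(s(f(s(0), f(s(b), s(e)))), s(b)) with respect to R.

0

1. f(s(f(s(0), f(s(b), s(e)))), s(b))  →  f(s(0), f(s(b), s(e)))   [R2 at ε]
2. f(s(0), f(s(b), s(e)))  →  f(s(0), s(b))   [R3 at 2]
3. f(s(0), s(b))  →  0   [R2 at ε]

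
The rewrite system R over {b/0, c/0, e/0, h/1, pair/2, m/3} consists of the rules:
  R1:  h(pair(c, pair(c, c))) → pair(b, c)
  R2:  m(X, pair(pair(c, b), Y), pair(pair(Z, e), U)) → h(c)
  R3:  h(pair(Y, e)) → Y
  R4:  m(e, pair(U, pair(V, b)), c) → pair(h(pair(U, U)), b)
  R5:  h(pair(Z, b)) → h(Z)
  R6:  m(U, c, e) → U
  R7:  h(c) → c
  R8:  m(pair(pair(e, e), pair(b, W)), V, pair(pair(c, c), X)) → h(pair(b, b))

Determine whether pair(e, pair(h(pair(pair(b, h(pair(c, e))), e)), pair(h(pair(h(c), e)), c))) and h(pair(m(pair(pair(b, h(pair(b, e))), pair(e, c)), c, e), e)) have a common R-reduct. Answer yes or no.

Reduce t₁ = pair(e, pair(h(pair(pair(b, h(pair(c, e))), e)), pair(h(pair(h(c), e)), c))):
1. pair(e, pair(h(pair(pair(b, h(pair(c, e))), e)), pair(h(pair(h(c), e)), c)))  →  pair(e, pair(pair(b, h(pair(c, e))), pair(h(pair(h(c), e)), c)))   [R3 at 2.1]
2. pair(e, pair(pair(b, h(pair(c, e))), pair(h(pair(h(c), e)), c)))  →  pair(e, pair(pair(b, c), pair(h(pair(h(c), e)), c)))   [R3 at 2.1.2]
3. pair(e, pair(pair(b, c), pair(h(pair(h(c), e)), c)))  →  pair(e, pair(pair(b, c), pair(h(c), c)))   [R3 at 2.2.1]
4. pair(e, pair(pair(b, c), pair(h(c), c)))  →  pair(e, pair(pair(b, c), pair(c, c)))   [R7 at 2.2.1]

Reduce t₂ = h(pair(m(pair(pair(b, h(pair(b, e))), pair(e, c)), c, e), e)):
1. h(pair(m(pair(pair(b, h(pair(b, e))), pair(e, c)), c, e), e))  →  m(pair(pair(b, h(pair(b, e))), pair(e, c)), c, e)   [R3 at ε]
2. m(pair(pair(b, h(pair(b, e))), pair(e, c)), c, e)  →  pair(pair(b, h(pair(b, e))), pair(e, c))   [R6 at ε]
3. pair(pair(b, h(pair(b, e))), pair(e, c))  →  pair(pair(b, b), pair(e, c))   [R3 at 1.2]

no — NF(t₁) = pair(e, pair(pair(b, c), pair(c, c))), NF(t₂) = pair(pair(b, b), pair(e, c))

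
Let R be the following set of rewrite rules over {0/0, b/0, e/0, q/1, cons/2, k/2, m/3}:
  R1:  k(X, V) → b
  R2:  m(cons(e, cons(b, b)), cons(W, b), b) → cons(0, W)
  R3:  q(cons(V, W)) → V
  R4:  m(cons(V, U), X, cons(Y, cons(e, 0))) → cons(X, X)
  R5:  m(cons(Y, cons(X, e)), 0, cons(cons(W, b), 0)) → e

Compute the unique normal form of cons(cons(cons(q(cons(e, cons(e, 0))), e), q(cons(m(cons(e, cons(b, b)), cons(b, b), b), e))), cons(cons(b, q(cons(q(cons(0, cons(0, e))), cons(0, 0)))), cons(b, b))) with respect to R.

cons(cons(cons(e, e), cons(0, b)), cons(cons(b, 0), cons(b, b)))

1. cons(cons(cons(q(cons(e, cons(e, 0))), e), q(cons(m(cons(e, cons(b, b)), cons(b, b), b), e))), cons(cons(b, q(cons(q(cons(0, cons(0, e))), cons(0, 0)))), cons(b, b)))  →  cons(cons(cons(e, e), q(cons(m(cons(e, cons(b, b)), cons(b, b), b), e))), cons(cons(b, q(cons(q(cons(0, cons(0, e))), cons(0, 0)))), cons(b, b)))   [R3 at 1.1.1]
2. cons(cons(cons(e, e), q(cons(m(cons(e, cons(b, b)), cons(b, b), b), e))), cons(cons(b, q(cons(q(cons(0, cons(0, e))), cons(0, 0)))), cons(b, b)))  →  cons(cons(cons(e, e), m(cons(e, cons(b, b)), cons(b, b), b)), cons(cons(b, q(cons(q(cons(0, cons(0, e))), cons(0, 0)))), cons(b, b)))   [R3 at 1.2]
3. cons(cons(cons(e, e), m(cons(e, cons(b, b)), cons(b, b), b)), cons(cons(b, q(cons(q(cons(0, cons(0, e))), cons(0, 0)))), cons(b, b)))  →  cons(cons(cons(e, e), cons(0, b)), cons(cons(b, q(cons(q(cons(0, cons(0, e))), cons(0, 0)))), cons(b, b)))   [R2 at 1.2]
4. cons(cons(cons(e, e), cons(0, b)), cons(cons(b, q(cons(q(cons(0, cons(0, e))), cons(0, 0)))), cons(b, b)))  →  cons(cons(cons(e, e), cons(0, b)), cons(cons(b, q(cons(0, cons(0, e)))), cons(b, b)))   [R3 at 2.1.2]
5. cons(cons(cons(e, e), cons(0, b)), cons(cons(b, q(cons(0, cons(0, e)))), cons(b, b)))  →  cons(cons(cons(e, e), cons(0, b)), cons(cons(b, 0), cons(b, b)))   [R3 at 2.1.2]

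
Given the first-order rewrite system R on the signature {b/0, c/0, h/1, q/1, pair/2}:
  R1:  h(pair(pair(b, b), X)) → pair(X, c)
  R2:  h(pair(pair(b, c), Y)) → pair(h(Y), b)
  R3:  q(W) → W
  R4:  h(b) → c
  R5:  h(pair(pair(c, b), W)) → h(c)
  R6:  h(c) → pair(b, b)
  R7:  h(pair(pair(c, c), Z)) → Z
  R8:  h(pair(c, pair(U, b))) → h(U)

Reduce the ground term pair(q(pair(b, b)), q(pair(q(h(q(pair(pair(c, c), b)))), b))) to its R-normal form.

pair(pair(b, b), pair(b, b))

1. pair(q(pair(b, b)), q(pair(q(h(q(pair(pair(c, c), b)))), b)))  →  pair(pair(b, b), q(pair(q(h(q(pair(pair(c, c), b)))), b)))   [R3 at 1]
2. pair(pair(b, b), q(pair(q(h(q(pair(pair(c, c), b)))), b)))  →  pair(pair(b, b), pair(q(h(q(pair(pair(c, c), b)))), b))   [R3 at 2]
3. pair(pair(b, b), pair(q(h(q(pair(pair(c, c), b)))), b))  →  pair(pair(b, b), pair(h(q(pair(pair(c, c), b))), b))   [R3 at 2.1]
4. pair(pair(b, b), pair(h(q(pair(pair(c, c), b))), b))  →  pair(pair(b, b), pair(h(pair(pair(c, c), b)), b))   [R3 at 2.1.1]
5. pair(pair(b, b), pair(h(pair(pair(c, c), b)), b))  →  pair(pair(b, b), pair(b, b))   [R7 at 2.1]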